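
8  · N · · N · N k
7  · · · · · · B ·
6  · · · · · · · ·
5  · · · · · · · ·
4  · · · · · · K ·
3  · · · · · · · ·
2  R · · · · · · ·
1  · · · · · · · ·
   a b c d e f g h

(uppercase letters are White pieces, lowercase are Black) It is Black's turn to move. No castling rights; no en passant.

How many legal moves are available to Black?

2

Black to move; king on h8.
In check: yes, from the white bishop on g7.
Legal moves: Kxg8, Kh7.
Count: 2.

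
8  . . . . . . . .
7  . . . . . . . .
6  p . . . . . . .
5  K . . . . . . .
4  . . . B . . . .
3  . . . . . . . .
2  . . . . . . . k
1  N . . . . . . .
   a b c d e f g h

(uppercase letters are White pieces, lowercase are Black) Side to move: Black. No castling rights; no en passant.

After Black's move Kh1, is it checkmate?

no

After Kh1: white king on a5; in check: no.
White is not in check, so this cannot be checkmate.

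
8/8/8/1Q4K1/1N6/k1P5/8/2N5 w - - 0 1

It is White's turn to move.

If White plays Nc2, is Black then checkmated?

yes

After Nc2: black king on a3; in check: yes, from the white knight on c2.
King squares — a2: attacked by Nc1; b2: attacked by Qb5; b3: attacked by Nc1; a4: attacked by Qb5; b4: attacked by Nc2.
Black has no legal moves → checkmate.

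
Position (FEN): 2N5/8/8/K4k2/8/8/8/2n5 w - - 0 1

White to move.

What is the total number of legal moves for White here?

White to move; king on a5.
In check: no.
Legal moves: Ne7+, Na7, Nd6+, Nb6, Kb6, Ka6, Kb5, Kb4, Ka4.
Count: 9.

9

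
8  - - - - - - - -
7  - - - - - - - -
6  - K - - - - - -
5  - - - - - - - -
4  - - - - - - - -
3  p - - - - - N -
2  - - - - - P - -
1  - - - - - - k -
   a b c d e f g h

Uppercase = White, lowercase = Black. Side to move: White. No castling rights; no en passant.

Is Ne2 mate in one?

After Ne2: black king on g1; in check: yes, from the white knight on e2.
Black has 5 legal replies: Kh2, Kg2, Kxf2, Kh1, Kf1.
In check but a legal move exists → not checkmate.

no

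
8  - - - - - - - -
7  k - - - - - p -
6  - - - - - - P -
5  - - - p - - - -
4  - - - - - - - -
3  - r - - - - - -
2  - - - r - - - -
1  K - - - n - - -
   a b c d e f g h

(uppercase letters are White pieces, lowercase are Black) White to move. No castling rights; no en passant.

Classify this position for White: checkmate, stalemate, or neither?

stalemate

White to move; white king on a1.
In check: no.
King squares — b1: attacked by Rb3; a2: attacked by Rd2; b2: attacked by Rd2.
Legal moves for White: none.
Not in check and no legal moves → stalemate.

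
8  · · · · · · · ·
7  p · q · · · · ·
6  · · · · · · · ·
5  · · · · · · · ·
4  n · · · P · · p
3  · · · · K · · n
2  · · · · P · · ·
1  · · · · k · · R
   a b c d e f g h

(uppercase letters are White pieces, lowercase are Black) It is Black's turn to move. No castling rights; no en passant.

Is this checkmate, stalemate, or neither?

neither

Black to move; black king on e1.
In check: yes, from the white rook on h1.
King squares — d1: attacked by Rh1; f1: attacked by Rh1; d2: attacked by Ke3; e2: attacked by Ke3; f2: attacked by Ke3.
Legal moves for Black: Ng1.
Black is in check but has 1 legal move → neither.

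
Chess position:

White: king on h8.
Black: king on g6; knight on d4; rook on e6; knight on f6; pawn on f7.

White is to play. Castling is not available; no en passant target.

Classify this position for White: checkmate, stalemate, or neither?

White to move; white king on h8.
In check: no.
King squares — g7: attacked by Kg6; h7: attacked by Nf6; g8: attacked by Nf6.
Legal moves for White: none.
Not in check and no legal moves → stalemate.

stalemate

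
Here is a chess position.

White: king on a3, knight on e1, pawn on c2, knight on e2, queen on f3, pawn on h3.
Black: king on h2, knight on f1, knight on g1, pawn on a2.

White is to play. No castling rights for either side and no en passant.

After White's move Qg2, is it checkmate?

yes

After Qg2: black king on h2; in check: yes, from the white queen on g2.
King squares — g1: own knight; h1: attacked by Qg2; g2: attacked by Ne1; g3: attacked by Ne2; h3: attacked by Qg2.
Black has no legal moves → checkmate.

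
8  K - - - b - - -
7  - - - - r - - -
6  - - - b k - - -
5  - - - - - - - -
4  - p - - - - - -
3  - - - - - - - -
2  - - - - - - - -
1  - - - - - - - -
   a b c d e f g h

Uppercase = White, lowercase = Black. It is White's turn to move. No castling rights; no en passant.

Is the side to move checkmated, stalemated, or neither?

stalemate

White to move; white king on a8.
In check: no.
King squares — a7: attacked by Re7; b7: attacked by Re7; b8: attacked by Bd6.
Legal moves for White: none.
Not in check and no legal moves → stalemate.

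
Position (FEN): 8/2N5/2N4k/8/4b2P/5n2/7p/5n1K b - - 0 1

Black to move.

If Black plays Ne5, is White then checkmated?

After Ne5: white king on h1; in check: yes, from the black bishop on e4.
King squares — g1: attacked by Ph2; g2: attacked by Be4; h2: attacked by Nf1.
White has no legal moves → checkmate.

yes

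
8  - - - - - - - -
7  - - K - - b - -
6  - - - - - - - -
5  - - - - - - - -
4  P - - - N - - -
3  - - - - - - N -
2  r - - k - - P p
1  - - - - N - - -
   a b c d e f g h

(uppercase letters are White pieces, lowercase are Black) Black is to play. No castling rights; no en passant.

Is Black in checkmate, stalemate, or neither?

Black to move; black king on d2.
In check: yes, from the white knight on e4.
Legal moves for Black: Ke3, Kxe1, Kd1, Kc1.
Black is in check but has 4 legal moves → neither.

neither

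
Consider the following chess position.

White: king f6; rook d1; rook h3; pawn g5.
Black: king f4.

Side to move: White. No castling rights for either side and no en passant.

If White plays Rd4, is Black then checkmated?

After Rd4: black king on f4; in check: yes, from the white rook on d4.
King squares — e3: attacked by Rh3; f3: attacked by Rh3; g3: attacked by Rh3; e4: attacked by Rd4; g4: attacked by Rd4; e5: attacked by Kf6; f5: attacked by Kf6; g5: attacked by Kf6.
Black has no legal moves → checkmate.

yes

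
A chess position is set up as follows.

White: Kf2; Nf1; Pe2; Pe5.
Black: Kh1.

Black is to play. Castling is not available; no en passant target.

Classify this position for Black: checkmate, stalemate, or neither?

Black to move; black king on h1.
In check: no.
King squares — g1: attacked by Kf2; g2: attacked by Kf2; h2: attacked by Nf1.
Legal moves for Black: none.
Not in check and no legal moves → stalemate.

stalemate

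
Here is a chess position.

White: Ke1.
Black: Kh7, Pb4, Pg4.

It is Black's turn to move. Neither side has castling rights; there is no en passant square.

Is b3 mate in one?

no

After b3: white king on e1; in check: no.
White is not in check, so this cannot be checkmate.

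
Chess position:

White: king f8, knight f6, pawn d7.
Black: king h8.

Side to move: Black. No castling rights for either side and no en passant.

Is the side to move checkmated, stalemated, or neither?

Black to move; black king on h8.
In check: no.
King squares — g7: attacked by Kf8; h7: attacked by Nf6; g8: attacked by Nf6.
Legal moves for Black: none.
Not in check and no legal moves → stalemate.

stalemate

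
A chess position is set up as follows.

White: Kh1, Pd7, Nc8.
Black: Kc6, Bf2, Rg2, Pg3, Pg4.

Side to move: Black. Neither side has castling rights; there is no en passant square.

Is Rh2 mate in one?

yes

After Rh2: white king on h1; in check: yes, from the black rook on h2.
King squares — g1: attacked by Bf2; g2: attacked by Rh2; h2: attacked by Pg3.
White has no legal moves → checkmate.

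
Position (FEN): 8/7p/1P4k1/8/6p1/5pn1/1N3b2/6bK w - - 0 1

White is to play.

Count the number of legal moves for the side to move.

White to move; king on h1.
In check: yes, from the black knight on g3.
Legal moves: none.
Count: 0.

0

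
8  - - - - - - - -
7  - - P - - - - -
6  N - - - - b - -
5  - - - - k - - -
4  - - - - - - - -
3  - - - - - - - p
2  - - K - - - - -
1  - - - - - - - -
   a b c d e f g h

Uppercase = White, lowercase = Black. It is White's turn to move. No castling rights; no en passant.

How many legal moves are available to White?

15

White to move; king on c2.
In check: no.
Legal moves: Nb8, Nc5, Nb4, Kd3, Kc3, Kb3, Kd2, Kb2, Kd1, Kc1, Kb1, c8=Q, c8=R, c8=B, c8=N.
Count: 15.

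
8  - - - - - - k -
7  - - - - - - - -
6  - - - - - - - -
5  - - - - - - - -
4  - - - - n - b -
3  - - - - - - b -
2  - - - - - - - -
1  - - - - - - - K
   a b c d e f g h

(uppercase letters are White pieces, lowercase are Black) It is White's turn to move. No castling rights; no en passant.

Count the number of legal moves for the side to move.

White to move; king on h1.
In check: no.
Legal moves: Kg2, Kg1.
Count: 2.

2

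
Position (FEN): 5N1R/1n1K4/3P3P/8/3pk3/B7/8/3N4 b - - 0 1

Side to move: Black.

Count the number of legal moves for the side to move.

Black to move; king on e4.
In check: no.
Legal moves: Nd8, Nxd6, Nc5+, Na5, Kf5, Ke5, Kd5, Kf4, Kf3, Kd3, d3.
Count: 11.

11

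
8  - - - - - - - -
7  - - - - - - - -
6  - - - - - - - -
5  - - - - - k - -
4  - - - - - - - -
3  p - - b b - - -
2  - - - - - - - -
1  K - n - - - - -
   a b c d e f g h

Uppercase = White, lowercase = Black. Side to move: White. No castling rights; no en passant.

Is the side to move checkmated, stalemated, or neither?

White to move; white king on a1.
In check: no.
King squares — b1: attacked by Bd3; a2: attacked by Nc1; b2: attacked by Pa3.
Legal moves for White: none.
Not in check and no legal moves → stalemate.

stalemate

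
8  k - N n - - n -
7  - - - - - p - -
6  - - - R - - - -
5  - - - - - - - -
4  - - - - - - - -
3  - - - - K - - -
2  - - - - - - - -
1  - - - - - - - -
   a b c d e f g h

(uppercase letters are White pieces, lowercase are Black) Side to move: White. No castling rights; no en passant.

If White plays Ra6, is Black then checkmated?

After Ra6: black king on a8; in check: yes, from the white rook on a6.
Black has 2 legal replies: Kb8, Kb7.
In check but a legal move exists → not checkmate.

no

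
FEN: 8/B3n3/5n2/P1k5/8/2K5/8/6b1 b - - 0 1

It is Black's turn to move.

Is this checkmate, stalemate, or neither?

Black to move; black king on c5.
In check: yes, from the white bishop on a7.
Legal moves for Black: Kd6, Kc6, Kd5, Kb5.
Black is in check but has 4 legal moves → neither.

neither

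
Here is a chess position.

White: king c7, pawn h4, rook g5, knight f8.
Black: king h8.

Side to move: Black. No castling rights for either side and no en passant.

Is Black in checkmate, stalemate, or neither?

Black to move; black king on h8.
In check: no.
King squares — g7: attacked by Rg5; h7: attacked by Nf8; g8: attacked by Rg5.
Legal moves for Black: none.
Not in check and no legal moves → stalemate.

stalemate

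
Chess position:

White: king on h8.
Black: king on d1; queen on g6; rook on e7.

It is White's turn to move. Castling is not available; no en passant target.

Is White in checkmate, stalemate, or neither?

White to move; white king on h8.
In check: no.
King squares — g7: attacked by Qg6; h7: attacked by Qg6; g8: attacked by Qg6.
Legal moves for White: none.
Not in check and no legal moves → stalemate.

stalemate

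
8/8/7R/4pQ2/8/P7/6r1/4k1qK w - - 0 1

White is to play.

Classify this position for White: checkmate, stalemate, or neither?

checkmate

White to move; white king on h1.
In check: yes, from the black queen on g1.
King squares — g1: attacked by Rg2; g2: attacked by Qg1; h2: attacked by Qg1.
Legal moves for White: none.
In check with no legal moves → checkmate.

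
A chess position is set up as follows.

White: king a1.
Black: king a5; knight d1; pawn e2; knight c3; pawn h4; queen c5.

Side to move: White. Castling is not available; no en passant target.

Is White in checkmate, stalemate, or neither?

White to move; white king on a1.
In check: no.
King squares — b1: attacked by Nc3; a2: attacked by Nc3; b2: attacked by Nd1.
Legal moves for White: none.
Not in check and no legal moves → stalemate.

stalemate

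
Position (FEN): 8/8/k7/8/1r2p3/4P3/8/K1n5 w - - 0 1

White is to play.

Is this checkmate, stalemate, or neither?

stalemate

White to move; white king on a1.
In check: no.
King squares — b1: attacked by Rb4; a2: attacked by Nc1; b2: attacked by Rb4.
Legal moves for White: none.
Not in check and no legal moves → stalemate.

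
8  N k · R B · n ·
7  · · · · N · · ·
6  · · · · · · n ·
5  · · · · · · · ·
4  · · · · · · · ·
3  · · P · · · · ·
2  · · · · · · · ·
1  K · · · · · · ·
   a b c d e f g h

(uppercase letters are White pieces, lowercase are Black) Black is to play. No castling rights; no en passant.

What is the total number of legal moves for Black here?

Black to move; king on b8.
In check: yes, from the white rook on d8.
Legal moves: Kb7, Ka7.
Count: 2.

2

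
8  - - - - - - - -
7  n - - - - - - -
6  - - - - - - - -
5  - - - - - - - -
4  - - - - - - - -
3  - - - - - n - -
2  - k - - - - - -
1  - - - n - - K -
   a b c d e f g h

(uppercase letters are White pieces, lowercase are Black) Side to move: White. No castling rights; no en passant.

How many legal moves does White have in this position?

3

White to move; king on g1.
In check: yes, from the black knight on f3.
Legal moves: Kg2, Kh1, Kf1.
Count: 3.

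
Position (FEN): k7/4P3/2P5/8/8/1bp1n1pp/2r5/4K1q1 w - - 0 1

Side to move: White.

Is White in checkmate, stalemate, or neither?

White to move; white king on e1.
In check: yes, from the black queen on g1.
King squares — d1: attacked by Qg1; f1: attacked by Qg1; d2: attacked by Rc2; e2: attacked by Rc2; f2: attacked by Qg1.
Legal moves for White: none.
In check with no legal moves → checkmate.

checkmate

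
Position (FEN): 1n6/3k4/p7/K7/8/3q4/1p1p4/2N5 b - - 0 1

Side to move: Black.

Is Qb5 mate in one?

yes

After Qb5: white king on a5; in check: yes, from the black queen on b5.
King squares — a4: attacked by Qb5; b4: attacked by Qb5; b5: attacked by Pa6; a6: attacked by Qb5; b6: attacked by Qb5.
White has no legal moves → checkmate.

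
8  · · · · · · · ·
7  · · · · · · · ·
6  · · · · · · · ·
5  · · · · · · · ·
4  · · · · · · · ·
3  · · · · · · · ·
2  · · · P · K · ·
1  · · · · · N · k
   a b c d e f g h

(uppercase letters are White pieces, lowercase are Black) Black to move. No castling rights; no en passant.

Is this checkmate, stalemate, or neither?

stalemate

Black to move; black king on h1.
In check: no.
King squares — g1: attacked by Kf2; g2: attacked by Kf2; h2: attacked by Nf1.
Legal moves for Black: none.
Not in check and no legal moves → stalemate.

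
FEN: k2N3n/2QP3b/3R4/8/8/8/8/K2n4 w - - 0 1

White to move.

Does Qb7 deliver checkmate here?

After Qb7: black king on a8; in check: yes, from the white queen on b7.
King squares — a7: attacked by Qb7; b7: attacked by Nd8; b8: attacked by Qb7.
Black has no legal moves → checkmate.

yes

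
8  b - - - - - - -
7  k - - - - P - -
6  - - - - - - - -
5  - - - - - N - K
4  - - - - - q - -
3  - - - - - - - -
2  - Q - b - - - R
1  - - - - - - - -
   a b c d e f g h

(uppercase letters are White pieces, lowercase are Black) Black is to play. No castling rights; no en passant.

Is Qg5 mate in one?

yes

After Qg5: white king on h5; in check: yes, from the black queen on g5.
King squares — g4: attacked by Qg5; h4: attacked by Qg5; g5: attacked by Bd2; g6: attacked by Qg5; h6: attacked by Qg5.
White has no legal moves → checkmate.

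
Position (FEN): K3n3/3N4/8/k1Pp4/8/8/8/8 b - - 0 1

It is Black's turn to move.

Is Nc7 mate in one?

no

After Nc7: white king on a8; in check: yes, from the black knight on c7.
White has 3 legal replies: Kb8, Kb7, Ka7.
In check but a legal move exists → not checkmate.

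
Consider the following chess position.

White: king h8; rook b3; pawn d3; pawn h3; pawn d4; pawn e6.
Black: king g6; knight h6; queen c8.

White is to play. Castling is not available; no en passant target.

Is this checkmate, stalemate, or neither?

checkmate

White to move; white king on h8.
In check: yes, from the black queen on c8.
King squares — g7: attacked by Kg6; h7: attacked by Kg6; g8: attacked by Nh6.
Legal moves for White: none.
In check with no legal moves → checkmate.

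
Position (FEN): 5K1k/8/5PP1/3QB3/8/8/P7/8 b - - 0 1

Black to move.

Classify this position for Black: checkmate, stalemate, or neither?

Black to move; black king on h8.
In check: no.
King squares — g7: attacked by Pf6; h7: attacked by Pg6; g8: attacked by Qd5.
Legal moves for Black: none.
Not in check and no legal moves → stalemate.

stalemate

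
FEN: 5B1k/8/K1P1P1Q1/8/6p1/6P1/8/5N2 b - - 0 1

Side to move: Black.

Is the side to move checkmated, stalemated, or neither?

Black to move; black king on h8.
In check: no.
King squares — g7: attacked by Qg6; h7: attacked by Qg6; g8: attacked by Qg6.
Legal moves for Black: none.
Not in check and no legal moves → stalemate.

stalemate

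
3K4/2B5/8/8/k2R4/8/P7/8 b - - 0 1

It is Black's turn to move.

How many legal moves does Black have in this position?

2

Black to move; king on a4.
In check: yes, from the white rook on d4.
Legal moves: Kb5, Ka3.
Count: 2.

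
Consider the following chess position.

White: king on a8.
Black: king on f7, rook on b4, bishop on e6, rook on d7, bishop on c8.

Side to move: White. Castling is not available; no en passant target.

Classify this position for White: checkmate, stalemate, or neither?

White to move; white king on a8.
In check: no.
King squares — a7: attacked by Rd7; b7: attacked by Rb4; b8: attacked by Rb4.
Legal moves for White: none.
Not in check and no legal moves → stalemate.

stalemate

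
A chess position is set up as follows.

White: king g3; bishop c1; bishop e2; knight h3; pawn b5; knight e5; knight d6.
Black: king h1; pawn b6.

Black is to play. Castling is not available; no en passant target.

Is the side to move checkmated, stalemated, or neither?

stalemate

Black to move; black king on h1.
In check: no.
King squares — g1: attacked by Nh3; g2: attacked by Kg3; h2: attacked by Kg3.
Legal moves for Black: none.
Not in check and no legal moves → stalemate.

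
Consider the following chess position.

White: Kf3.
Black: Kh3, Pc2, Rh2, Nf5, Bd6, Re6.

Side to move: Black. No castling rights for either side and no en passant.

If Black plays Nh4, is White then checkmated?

yes

After Nh4: white king on f3; in check: yes, from the black knight on h4.
King squares — e2: attacked by Rh2; f2: attacked by Rh2; g2: attacked by Rh2; e3: attacked by Re6; g3: attacked by Kh3; e4: attacked by Re6; f4: attacked by Bd6; g4: attacked by Kh3.
White has no legal moves → checkmate.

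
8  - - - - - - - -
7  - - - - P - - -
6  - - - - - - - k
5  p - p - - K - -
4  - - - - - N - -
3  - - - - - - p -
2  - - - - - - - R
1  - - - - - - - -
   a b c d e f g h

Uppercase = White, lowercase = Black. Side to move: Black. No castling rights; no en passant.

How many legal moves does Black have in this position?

Black to move; king on h6.
In check: yes, from the white rook on h2.
Legal moves: Kg7, gxh2.
Count: 2.

2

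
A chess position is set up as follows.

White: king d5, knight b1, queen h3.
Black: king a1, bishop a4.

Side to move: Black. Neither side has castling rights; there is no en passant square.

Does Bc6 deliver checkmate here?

After Bc6: white king on d5; in check: yes, from the black bishop on c6.
White has 7 legal replies: Ke6, Kd6, Kxc6, Ke5, Kc5, Kd4, Kc4.
In check but a legal move exists → not checkmate.

no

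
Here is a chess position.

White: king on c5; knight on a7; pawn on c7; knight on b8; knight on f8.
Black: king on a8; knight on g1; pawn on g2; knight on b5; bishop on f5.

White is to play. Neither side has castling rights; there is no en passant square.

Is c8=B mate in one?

After c8=B: black king on a8; in check: no.
Black is not in check, so this cannot be checkmate.

no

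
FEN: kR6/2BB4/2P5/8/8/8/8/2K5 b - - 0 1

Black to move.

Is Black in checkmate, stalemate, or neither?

neither

Black to move; black king on a8.
In check: yes, from the white rook on b8.
King squares — a7: available; b7: attacked by Pc6; b8: attacked by Bc7.
Legal moves for Black: Ka7.
Black is in check but has 1 legal move → neither.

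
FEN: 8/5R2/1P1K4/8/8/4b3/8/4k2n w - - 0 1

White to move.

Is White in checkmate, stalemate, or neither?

neither

White to move; white king on d6.
In check: no.
Legal moves for White include: Rf8, Rh7, Rg7, Re7, Rd7, Rc7, Rb7, Ra7, Rf6, Rf5, Rf4, Rf3, Rf2, Rf1+, Ke7, Kd7, Kc7, Ke6, ... (list truncated; more exist).
White has legal moves and is not in check → neither.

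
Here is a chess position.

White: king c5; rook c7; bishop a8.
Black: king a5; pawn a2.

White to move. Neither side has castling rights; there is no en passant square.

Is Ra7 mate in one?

After Ra7: black king on a5; in check: yes, from the white rook on a7.
King squares — a4: attacked by Ra7; b4: attacked by Kc5; b5: attacked by Kc5; a6: attacked by Ra7; b6: attacked by Kc5.
Black has no legal moves → checkmate.

yes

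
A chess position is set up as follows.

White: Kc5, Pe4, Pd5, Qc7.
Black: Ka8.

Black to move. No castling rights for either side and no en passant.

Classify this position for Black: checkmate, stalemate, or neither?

Black to move; black king on a8.
In check: no.
King squares — a7: attacked by Qc7; b7: attacked by Qc7; b8: attacked by Qc7.
Legal moves for Black: none.
Not in check and no legal moves → stalemate.

stalemate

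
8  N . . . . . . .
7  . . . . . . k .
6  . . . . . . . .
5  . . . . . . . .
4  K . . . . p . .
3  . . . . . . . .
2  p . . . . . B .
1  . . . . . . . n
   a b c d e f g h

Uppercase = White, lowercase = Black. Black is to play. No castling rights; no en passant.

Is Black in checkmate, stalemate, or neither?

neither

Black to move; black king on g7.
In check: no.
Legal moves for Black: Kh8, Kg8, Kf8, Kh7, Kf7, Kh6, Kg6, Kf6, Ng3, Nf2, f3, a1=Q+, a1=R+, a1=B, a1=N.
Black has 15 legal moves and is not in check → neither.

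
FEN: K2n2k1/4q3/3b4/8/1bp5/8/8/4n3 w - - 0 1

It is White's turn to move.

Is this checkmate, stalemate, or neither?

White to move; white king on a8.
In check: no.
King squares — a7: attacked by Qe7; b7: attacked by Qe7; b8: attacked by Bd6.
Legal moves for White: none.
Not in check and no legal moves → stalemate.

stalemate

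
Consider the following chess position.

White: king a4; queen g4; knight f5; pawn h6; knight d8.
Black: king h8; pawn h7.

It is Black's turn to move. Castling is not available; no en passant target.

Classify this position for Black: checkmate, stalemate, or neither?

Black to move; black king on h8.
In check: no.
King squares — g7: attacked by Qg4; h7: own pawn; g8: attacked by Qg4.
Legal moves for Black: none.
Not in check and no legal moves → stalemate.

stalemate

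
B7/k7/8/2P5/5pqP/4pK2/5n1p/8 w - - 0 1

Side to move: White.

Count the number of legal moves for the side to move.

0

White to move; king on f3.
In check: yes, from the black queen on g4.
Legal moves: none.
Count: 0.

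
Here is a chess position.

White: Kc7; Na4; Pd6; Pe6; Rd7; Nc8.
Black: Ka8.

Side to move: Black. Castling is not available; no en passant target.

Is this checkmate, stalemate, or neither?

stalemate

Black to move; black king on a8.
In check: no.
King squares — a7: attacked by Nc8; b7: attacked by Kc7; b8: attacked by Kc7.
Legal moves for Black: none.
Not in check and no legal moves → stalemate.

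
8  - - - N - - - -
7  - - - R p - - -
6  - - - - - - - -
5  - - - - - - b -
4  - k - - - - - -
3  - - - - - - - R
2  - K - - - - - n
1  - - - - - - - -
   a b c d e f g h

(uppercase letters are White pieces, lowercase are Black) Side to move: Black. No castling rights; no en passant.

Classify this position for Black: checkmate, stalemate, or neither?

Black to move; black king on b4.
In check: no.
Legal moves for Black: Bh6, Bf6+, Bh4, Bf4, Be3, Bd2, Bc1+, Kc5, Kb5, Ka5, Kc4, Ka4, Ng4, Nf3, Nf1, e6, e5.
Black has 17 legal moves and is not in check → neither.

neither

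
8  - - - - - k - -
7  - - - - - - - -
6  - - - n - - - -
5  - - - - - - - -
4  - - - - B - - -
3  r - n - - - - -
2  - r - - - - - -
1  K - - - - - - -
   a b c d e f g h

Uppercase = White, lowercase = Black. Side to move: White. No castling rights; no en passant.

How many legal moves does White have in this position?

White to move; king on a1.
In check: yes, from the black rook on a3.
Legal moves: Kxb2.
Count: 1.

1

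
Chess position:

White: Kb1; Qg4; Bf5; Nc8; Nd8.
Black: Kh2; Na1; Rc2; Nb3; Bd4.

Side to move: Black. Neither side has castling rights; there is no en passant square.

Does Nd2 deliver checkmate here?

yes

After Nd2: white king on b1; in check: yes, from the black knight on d2.
King squares — a1: attacked by Bd4; c1: attacked by Rc2; a2: attacked by Rc2; b2: attacked by Rc2; c2: attacked by Na1.
White has no legal moves → checkmate.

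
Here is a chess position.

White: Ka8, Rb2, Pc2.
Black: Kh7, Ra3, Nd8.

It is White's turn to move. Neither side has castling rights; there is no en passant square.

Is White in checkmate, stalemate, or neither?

neither

White to move; white king on a8.
In check: yes, from the black rook on a3.
Legal moves for White: Kb8.
White is in check but has 1 legal move → neither.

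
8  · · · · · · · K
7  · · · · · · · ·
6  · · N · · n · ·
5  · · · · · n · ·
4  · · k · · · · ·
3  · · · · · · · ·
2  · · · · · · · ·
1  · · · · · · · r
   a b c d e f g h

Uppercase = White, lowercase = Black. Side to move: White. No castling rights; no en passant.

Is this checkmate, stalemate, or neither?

checkmate

White to move; white king on h8.
In check: yes, from the black rook on h1.
King squares — g7: attacked by Nf5; h7: attacked by Rh1; g8: attacked by Nf6.
Legal moves for White: none.
In check with no legal moves → checkmate.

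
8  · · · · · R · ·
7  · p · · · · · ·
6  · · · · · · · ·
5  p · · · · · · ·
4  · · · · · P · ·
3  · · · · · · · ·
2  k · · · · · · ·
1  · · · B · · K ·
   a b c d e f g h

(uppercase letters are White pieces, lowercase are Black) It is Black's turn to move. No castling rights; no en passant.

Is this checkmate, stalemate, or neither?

neither

Black to move; black king on a2.
In check: no.
Legal moves for Black: Ka3, Kb2, Kb1, Ka1, b6, a4, b5.
Black has 7 legal moves and is not in check → neither.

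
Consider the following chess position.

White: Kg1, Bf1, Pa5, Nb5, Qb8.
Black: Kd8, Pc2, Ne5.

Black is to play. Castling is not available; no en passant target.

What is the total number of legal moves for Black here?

Black to move; king on d8.
In check: yes, from the white queen on b8.
Legal moves: Ke7, Kd7.
Count: 2.

2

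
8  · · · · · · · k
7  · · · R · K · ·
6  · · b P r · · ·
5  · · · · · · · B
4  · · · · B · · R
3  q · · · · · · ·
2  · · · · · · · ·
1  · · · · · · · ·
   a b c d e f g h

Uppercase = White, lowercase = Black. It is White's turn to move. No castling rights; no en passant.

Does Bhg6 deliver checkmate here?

After Bhg6: black king on h8; in check: yes, from the white rook on h4.
King squares — g7: attacked by Kf7; h7: attacked by Rh4; g8: attacked by Kf7.
Black has no legal moves → checkmate.

yes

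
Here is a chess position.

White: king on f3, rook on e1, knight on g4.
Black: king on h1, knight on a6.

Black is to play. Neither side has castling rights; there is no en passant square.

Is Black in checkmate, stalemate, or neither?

Black to move; black king on h1.
In check: yes, from the white rook on e1.
King squares — g1: attacked by Re1; g2: attacked by Kf3; h2: attacked by Ng4.
Legal moves for Black: none.
In check with no legal moves → checkmate.

checkmate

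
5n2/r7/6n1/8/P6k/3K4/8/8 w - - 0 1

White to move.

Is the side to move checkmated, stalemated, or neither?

White to move; white king on d3.
In check: no.
Legal moves for White: Ke4, Kd4, Kc4, Ke3, Kc3, Ke2, Kd2, Kc2, a5.
White has 9 legal moves and is not in check → neither.

neither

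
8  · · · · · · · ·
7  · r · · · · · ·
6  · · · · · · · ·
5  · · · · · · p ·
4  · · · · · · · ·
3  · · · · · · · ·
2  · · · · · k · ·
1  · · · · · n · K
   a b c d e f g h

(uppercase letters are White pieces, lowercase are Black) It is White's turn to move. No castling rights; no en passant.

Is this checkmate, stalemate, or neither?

stalemate

White to move; white king on h1.
In check: no.
King squares — g1: attacked by Kf2; g2: attacked by Kf2; h2: attacked by Nf1.
Legal moves for White: none.
Not in check and no legal moves → stalemate.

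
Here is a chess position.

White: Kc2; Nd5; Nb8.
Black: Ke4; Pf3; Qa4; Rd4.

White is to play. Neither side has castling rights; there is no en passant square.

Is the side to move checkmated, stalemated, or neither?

White to move; white king on c2.
In check: yes, from the black queen on a4.
King squares — b1: available; c1: available; d1: attacked by Qa4; b2: available; d2: attacked by Rd4; b3: attacked by Qa4; c3: available; d3: attacked by Rd4.
Legal moves for White: Kc3, Kb2, Kc1, Kb1.
White is in check but has 4 legal moves → neither.

neither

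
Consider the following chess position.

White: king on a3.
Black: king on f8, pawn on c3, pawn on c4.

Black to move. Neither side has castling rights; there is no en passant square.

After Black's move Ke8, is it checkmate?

After Ke8: white king on a3; in check: no.
White is not in check, so this cannot be checkmate.

no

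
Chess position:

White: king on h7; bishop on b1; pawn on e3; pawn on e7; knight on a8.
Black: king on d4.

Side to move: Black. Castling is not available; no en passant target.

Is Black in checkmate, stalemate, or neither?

neither

Black to move; black king on d4.
In check: yes, from the white pawn on e3.
King squares — c3: available; d3: attacked by Bb1; e3: available; c4: available; e4: attacked by Bb1; c5: available; d5: available; e5: available.
Legal moves for Black: Ke5, Kd5, Kc5, Kc4, Kxe3, Kc3.
Black is in check but has 6 legal moves → neither.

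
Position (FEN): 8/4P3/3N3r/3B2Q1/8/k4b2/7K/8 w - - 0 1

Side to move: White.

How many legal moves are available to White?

5

White to move; king on h2.
In check: yes, from the black rook on h6.
Legal moves: Kg3, Kg1, Qxh6, Qh5, Qh4.
Count: 5.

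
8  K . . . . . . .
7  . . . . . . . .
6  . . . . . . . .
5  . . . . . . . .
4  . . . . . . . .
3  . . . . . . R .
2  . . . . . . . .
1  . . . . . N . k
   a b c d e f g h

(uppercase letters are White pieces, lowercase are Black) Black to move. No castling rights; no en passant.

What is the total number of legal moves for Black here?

0

Black to move; king on h1.
In check: no.
Legal moves: none.
Count: 0.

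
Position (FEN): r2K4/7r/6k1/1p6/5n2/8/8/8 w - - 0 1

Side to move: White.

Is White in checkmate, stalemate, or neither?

checkmate

White to move; white king on d8.
In check: yes, from the black rook on a8.
King squares — c7: attacked by Rh7; d7: attacked by Rh7; e7: attacked by Rh7; c8: attacked by Ra8; e8: attacked by Ra8.
Legal moves for White: none.
In check with no legal moves → checkmate.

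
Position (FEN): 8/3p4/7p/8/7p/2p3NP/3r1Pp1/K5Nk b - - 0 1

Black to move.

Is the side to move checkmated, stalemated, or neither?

Black to move; black king on h1.
In check: yes, from the white knight on g3.
King squares — g1: available; g2: own pawn; h2: available.
Legal moves for Black: Kh2, Kxg1, hxg3.
Black is in check but has 3 legal moves → neither.

neither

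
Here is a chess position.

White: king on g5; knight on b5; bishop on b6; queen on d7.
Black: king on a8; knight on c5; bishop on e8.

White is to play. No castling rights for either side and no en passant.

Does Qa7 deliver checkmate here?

yes

After Qa7: black king on a8; in check: yes, from the white queen on a7.
King squares — a7: attacked by Nb5; b7: attacked by Qa7; b8: attacked by Qa7.
Black has no legal moves → checkmate.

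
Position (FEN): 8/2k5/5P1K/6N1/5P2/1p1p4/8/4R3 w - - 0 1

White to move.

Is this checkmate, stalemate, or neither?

neither

White to move; white king on h6.
In check: no.
Legal moves for White include: Kh7, Kg7, Kg6, Kh5, Nh7, Nf7, Ne6+, Ne4, Nh3, Nf3, Re8, Re7+, Re6, Re5, Re4, Re3, Re2, Rh1, ... (list truncated; more exist).
White has legal moves and is not in check → neither.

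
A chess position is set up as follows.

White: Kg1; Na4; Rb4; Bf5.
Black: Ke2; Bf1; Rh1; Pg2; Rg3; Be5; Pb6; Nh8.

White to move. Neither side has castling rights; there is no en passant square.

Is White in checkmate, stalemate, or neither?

checkmate

White to move; white king on g1.
In check: yes, from the black rook on h1.
King squares — f1: attacked by Rh1; h1: attacked by Pg2; f2: attacked by Ke2; g2: attacked by Bf1; h2: attacked by Rh1.
Legal moves for White: none.
In check with no legal moves → checkmate.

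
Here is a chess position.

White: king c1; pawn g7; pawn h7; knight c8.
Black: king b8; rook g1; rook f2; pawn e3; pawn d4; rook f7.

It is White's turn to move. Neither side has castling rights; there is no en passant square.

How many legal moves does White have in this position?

White to move; king on c1.
In check: yes, from the black rook on g1.
Legal moves: none.
Count: 0.

0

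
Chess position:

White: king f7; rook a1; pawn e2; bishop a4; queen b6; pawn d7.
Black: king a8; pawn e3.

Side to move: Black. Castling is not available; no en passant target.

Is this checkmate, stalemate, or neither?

stalemate

Black to move; black king on a8.
In check: no.
King squares — a7: attacked by Qb6; b7: attacked by Qb6; b8: attacked by Qb6.
Legal moves for Black: none.
Not in check and no legal moves → stalemate.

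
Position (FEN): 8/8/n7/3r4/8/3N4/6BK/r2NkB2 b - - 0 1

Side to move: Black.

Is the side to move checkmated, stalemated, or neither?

neither

Black to move; black king on e1.
In check: yes, from the white knight on d3.
Legal moves for Black: Kd2, Kxd1, Rxd3.
Black is in check but has 3 legal moves → neither.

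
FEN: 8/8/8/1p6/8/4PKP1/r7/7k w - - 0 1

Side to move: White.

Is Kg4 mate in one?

no

After Kg4: black king on h1; in check: no.
Black is not in check, so this cannot be checkmate.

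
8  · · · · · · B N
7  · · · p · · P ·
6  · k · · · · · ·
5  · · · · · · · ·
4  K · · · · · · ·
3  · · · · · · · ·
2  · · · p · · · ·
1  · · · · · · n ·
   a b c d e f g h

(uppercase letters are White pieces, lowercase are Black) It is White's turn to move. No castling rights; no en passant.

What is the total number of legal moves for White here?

White to move; king on a4.
In check: no.
Legal moves: Nf7, Ng6, Bh7, Bf7, Be6, Bd5, Bc4, Bb3, Ba2, Kb4, Kb3, Ka3.
Count: 12.

12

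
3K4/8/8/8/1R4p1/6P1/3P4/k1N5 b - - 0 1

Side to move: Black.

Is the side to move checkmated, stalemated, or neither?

stalemate

Black to move; black king on a1.
In check: no.
King squares — b1: attacked by Rb4; a2: attacked by Nc1; b2: attacked by Rb4.
Legal moves for Black: none.
Not in check and no legal moves → stalemate.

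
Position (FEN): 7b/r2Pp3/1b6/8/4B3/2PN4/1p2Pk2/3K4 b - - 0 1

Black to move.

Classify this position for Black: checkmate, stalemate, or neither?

neither

Black to move; black king on f2.
In check: yes, from the white knight on d3.
King squares — e1: attacked by Kd1; f1: available; g1: available; e2: attacked by Kd1; g2: attacked by Be4; e3: available; f3: attacked by Pe2; g3: available.
Legal moves for Black: Kg3, Ke3, Kg1, Kf1.
Black is in check but has 4 legal moves → neither.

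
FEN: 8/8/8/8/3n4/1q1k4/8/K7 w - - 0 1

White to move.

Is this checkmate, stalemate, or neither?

White to move; white king on a1.
In check: no.
King squares — b1: attacked by Qb3; a2: attacked by Qb3; b2: attacked by Qb3.
Legal moves for White: none.
Not in check and no legal moves → stalemate.

stalemate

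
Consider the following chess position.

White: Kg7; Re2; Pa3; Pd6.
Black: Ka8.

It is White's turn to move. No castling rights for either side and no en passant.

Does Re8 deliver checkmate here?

After Re8: black king on a8; in check: yes, from the white rook on e8.
Black has 2 legal replies: Kb7, Ka7.
In check but a legal move exists → not checkmate.

no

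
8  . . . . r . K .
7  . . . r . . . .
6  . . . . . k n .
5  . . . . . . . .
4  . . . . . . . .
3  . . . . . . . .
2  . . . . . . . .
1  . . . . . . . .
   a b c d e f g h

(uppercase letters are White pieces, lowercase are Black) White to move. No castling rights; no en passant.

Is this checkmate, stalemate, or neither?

checkmate

White to move; white king on g8.
In check: yes, from the black rook on e8.
King squares — f7: attacked by Kf6; g7: attacked by Kf6; h7: attacked by Rd7; f8: attacked by Ng6; h8: attacked by Ng6.
Legal moves for White: none.
In check with no legal moves → checkmate.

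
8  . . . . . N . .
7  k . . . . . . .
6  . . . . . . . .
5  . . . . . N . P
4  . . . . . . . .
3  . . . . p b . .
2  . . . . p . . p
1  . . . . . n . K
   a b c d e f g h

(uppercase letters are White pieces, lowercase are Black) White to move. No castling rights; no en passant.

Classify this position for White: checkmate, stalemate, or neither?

White to move; white king on h1.
In check: yes, from the black bishop on f3.
King squares — g1: attacked by Ph2; g2: attacked by Bf3; h2: attacked by Nf1.
Legal moves for White: none.
In check with no legal moves → checkmate.

checkmate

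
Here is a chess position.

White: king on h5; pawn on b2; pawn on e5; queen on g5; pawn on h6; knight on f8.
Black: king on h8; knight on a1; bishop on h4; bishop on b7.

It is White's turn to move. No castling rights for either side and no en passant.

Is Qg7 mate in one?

After Qg7: black king on h8; in check: yes, from the white queen on g7.
King squares — g7: attacked by Ph6; h7: attacked by Qg7; g8: attacked by Qg7.
Black has no legal moves → checkmate.

yes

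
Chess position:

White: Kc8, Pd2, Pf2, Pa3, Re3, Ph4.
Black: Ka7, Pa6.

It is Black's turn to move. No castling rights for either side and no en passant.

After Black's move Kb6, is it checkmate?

After Kb6: white king on c8; in check: no.
White is not in check, so this cannot be checkmate.

no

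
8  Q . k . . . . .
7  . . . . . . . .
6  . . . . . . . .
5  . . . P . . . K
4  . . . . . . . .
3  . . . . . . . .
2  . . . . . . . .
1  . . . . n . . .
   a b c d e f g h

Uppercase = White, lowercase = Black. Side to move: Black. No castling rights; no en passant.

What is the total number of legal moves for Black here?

2

Black to move; king on c8.
In check: yes, from the white queen on a8.
Legal moves: Kd7, Kc7.
Count: 2.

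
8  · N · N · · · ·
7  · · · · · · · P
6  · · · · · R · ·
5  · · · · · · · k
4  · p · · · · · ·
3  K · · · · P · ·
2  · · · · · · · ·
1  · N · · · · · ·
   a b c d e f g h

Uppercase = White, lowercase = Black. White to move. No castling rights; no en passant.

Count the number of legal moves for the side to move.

5

White to move; king on a3.
In check: yes, from the black pawn on b4.
Legal moves: Kxb4, Ka4, Kb3, Kb2, Ka2.
Count: 5.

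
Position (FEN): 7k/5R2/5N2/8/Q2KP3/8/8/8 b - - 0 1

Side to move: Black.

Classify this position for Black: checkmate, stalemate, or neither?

stalemate

Black to move; black king on h8.
In check: no.
King squares — g7: attacked by Rf7; h7: attacked by Nf6; g8: attacked by Nf6.
Legal moves for Black: none.
Not in check and no legal moves → stalemate.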